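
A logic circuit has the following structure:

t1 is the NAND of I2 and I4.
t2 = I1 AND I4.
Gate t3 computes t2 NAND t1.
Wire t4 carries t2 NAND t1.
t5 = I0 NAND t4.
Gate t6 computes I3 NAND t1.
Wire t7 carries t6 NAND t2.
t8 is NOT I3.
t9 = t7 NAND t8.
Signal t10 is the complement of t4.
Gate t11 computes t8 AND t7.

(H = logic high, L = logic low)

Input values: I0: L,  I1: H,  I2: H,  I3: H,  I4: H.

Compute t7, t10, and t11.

t7 = L, t10 = L, t11 = L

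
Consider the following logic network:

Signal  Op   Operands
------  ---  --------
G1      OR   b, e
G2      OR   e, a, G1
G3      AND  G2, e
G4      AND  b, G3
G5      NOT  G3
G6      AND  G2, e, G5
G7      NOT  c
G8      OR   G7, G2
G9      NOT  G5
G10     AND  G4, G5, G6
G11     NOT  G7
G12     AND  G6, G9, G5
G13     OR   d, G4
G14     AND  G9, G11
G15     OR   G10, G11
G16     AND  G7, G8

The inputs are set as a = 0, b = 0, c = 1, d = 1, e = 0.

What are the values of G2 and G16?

G1 = b OR e = 0 OR 0 = 0
G2 = e OR a OR G1 = 0 OR 0 OR 0 = 0
G7 = NOT c = NOT 1 = 0
G8 = G7 OR G2 = 0 OR 0 = 0
G16 = G7 AND G8 = 0 AND 0 = 0

G2 = 0, G16 = 0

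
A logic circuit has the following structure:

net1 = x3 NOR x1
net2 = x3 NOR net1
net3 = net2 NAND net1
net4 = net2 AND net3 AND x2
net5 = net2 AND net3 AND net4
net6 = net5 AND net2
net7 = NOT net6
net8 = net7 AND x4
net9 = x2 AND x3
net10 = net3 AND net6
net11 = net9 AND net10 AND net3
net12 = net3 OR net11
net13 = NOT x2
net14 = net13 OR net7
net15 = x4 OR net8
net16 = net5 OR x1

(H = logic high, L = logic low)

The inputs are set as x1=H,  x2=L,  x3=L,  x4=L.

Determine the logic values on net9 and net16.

net9 = L; net16 = H

net1 = x3 NOR x1 = L NOR H = L
net2 = x3 NOR net1 = L NOR L = H
net3 = net2 NAND net1 = H NAND L = H
net4 = net2 AND net3 AND x2 = H AND H AND L = L
net5 = net2 AND net3 AND net4 = H AND H AND L = L
net9 = x2 AND x3 = L AND L = L
net16 = net5 OR x1 = L OR H = H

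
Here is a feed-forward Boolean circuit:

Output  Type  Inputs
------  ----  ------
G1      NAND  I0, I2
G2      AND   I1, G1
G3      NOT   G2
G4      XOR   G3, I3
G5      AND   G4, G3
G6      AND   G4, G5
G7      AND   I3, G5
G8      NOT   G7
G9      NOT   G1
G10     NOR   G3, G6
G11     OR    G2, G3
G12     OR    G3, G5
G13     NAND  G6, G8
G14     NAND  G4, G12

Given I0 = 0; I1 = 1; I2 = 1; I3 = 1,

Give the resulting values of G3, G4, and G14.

G3 = 0, G4 = 1, G14 = 1

G1 = I0 NAND I2 = 0 NAND 1 = 1
G2 = I1 AND G1 = 1 AND 1 = 1
G3 = NOT G2 = NOT 1 = 0
G4 = G3 XOR I3 = 0 XOR 1 = 1
G5 = G4 AND G3 = 1 AND 0 = 0
G12 = G3 OR G5 = 0 OR 0 = 0
G14 = G4 NAND G12 = 1 NAND 0 = 1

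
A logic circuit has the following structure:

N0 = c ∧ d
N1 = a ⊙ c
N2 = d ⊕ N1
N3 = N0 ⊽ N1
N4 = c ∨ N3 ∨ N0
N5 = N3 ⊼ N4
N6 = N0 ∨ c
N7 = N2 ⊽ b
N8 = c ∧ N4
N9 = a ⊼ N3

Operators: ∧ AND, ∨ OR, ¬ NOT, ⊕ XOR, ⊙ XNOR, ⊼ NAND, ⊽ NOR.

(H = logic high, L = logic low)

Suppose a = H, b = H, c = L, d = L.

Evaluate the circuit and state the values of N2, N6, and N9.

N2 = L, N6 = L, N9 = L

N0 = c AND d = L AND L = L
N1 = a XNOR c = H XNOR L = L
N2 = d XOR N1 = L XOR L = L
N3 = N0 NOR N1 = L NOR L = H
N6 = N0 OR c = L OR L = L
N9 = a NAND N3 = H NAND H = L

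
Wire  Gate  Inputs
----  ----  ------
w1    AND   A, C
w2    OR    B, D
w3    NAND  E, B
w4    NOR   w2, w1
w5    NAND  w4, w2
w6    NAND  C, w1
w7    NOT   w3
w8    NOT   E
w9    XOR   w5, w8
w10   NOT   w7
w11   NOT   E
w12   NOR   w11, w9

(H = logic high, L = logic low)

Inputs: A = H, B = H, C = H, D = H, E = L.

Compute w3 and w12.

w3 = H  w12 = L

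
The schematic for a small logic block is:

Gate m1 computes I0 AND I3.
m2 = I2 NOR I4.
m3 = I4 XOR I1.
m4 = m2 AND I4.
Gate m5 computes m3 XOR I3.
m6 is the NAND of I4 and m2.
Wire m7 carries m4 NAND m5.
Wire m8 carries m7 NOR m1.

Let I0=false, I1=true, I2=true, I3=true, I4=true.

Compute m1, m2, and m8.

m1 = false  m2 = false  m8 = false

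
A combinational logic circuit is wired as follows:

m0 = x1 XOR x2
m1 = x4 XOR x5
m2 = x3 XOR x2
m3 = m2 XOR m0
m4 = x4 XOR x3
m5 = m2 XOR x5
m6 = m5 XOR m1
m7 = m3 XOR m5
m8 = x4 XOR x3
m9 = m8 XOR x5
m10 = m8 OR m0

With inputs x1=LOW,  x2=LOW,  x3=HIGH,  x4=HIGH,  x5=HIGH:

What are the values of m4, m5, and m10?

m0 = x1 XOR x2 = LOW XOR LOW = LOW
m2 = x3 XOR x2 = HIGH XOR LOW = HIGH
m4 = x4 XOR x3 = HIGH XOR HIGH = LOW
m5 = m2 XOR x5 = HIGH XOR HIGH = LOW
m8 = x4 XOR x3 = HIGH XOR HIGH = LOW
m10 = m8 OR m0 = LOW OR LOW = LOW

m4 = LOW; m5 = LOW; m10 = LOW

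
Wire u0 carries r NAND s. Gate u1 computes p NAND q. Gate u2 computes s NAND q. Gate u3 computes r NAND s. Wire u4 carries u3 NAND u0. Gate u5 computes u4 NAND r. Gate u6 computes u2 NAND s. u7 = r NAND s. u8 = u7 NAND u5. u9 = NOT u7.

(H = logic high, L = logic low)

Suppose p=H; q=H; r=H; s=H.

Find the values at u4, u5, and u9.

u4 = H; u5 = L; u9 = H

u0 = r NAND s = H NAND H = L
u3 = r NAND s = H NAND H = L
u4 = u3 NAND u0 = L NAND L = H
u5 = u4 NAND r = H NAND H = L
u7 = r NAND s = H NAND H = L
u9 = NOT u7 = NOT L = H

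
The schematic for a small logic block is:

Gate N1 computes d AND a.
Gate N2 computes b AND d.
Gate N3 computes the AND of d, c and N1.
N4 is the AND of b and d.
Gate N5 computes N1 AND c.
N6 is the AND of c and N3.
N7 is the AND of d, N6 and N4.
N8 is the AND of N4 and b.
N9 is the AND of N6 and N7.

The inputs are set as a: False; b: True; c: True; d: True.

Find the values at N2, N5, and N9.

N1 = d AND a = True AND False = False
N2 = b AND d = True AND True = True
N3 = d AND c AND N1 = True AND True AND False = False
N4 = b AND d = True AND True = True
N5 = N1 AND c = False AND True = False
N6 = c AND N3 = True AND False = False
N7 = d AND N6 AND N4 = True AND False AND True = False
N9 = N6 AND N7 = False AND False = False

N2 = True  N5 = False  N9 = False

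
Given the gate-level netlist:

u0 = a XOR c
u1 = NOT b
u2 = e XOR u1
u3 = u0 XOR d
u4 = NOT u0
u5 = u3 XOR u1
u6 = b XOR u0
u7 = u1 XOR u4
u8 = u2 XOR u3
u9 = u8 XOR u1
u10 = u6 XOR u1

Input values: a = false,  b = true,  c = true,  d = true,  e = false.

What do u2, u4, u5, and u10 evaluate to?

u2 = false; u4 = false; u5 = false; u10 = false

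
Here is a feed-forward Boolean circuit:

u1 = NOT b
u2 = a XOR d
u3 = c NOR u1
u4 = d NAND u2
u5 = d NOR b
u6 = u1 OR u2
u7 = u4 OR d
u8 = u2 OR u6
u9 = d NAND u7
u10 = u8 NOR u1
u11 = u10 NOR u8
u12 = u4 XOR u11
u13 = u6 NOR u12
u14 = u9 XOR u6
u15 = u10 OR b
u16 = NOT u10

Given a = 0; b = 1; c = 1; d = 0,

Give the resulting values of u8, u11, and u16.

u1 = NOT b = NOT 1 = 0
u2 = a XOR d = 0 XOR 0 = 0
u6 = u1 OR u2 = 0 OR 0 = 0
u8 = u2 OR u6 = 0 OR 0 = 0
u10 = u8 NOR u1 = 0 NOR 0 = 1
u11 = u10 NOR u8 = 1 NOR 0 = 0
u16 = NOT u10 = NOT 1 = 0

u8 = 0, u11 = 0, u16 = 0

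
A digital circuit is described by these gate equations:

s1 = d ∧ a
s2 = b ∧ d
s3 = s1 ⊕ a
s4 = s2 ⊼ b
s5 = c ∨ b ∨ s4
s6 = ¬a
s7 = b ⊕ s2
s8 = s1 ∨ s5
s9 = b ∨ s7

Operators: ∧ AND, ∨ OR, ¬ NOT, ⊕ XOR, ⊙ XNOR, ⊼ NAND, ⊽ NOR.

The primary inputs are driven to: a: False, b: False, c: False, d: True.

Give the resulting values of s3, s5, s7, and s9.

s3 = False, s5 = True, s7 = False, s9 = False

s1 = d AND a = True AND False = False
s2 = b AND d = False AND True = False
s3 = s1 XOR a = False XOR False = False
s4 = s2 NAND b = False NAND False = True
s5 = c OR b OR s4 = False OR False OR True = True
s7 = b XOR s2 = False XOR False = False
s9 = b OR s7 = False OR False = False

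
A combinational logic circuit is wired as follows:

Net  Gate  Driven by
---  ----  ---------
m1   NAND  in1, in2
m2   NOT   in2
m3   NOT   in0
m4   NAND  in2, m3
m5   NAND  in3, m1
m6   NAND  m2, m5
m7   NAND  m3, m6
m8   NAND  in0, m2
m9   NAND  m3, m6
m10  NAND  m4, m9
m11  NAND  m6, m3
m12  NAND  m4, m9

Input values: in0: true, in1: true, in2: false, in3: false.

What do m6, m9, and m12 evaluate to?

m1 = in1 NAND in2 = true NAND false = true
m2 = NOT in2 = NOT false = true
m3 = NOT in0 = NOT true = false
m4 = in2 NAND m3 = false NAND false = true
m5 = in3 NAND m1 = false NAND true = true
m6 = m2 NAND m5 = true NAND true = false
m9 = m3 NAND m6 = false NAND false = true
m12 = m4 NAND m9 = true NAND true = false

m6 = false, m9 = true, m12 = false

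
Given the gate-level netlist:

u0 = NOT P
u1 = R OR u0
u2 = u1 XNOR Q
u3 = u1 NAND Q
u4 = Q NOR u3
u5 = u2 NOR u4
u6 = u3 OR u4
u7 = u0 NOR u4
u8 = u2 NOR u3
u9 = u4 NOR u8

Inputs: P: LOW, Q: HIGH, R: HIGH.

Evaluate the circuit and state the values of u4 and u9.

u0 = NOT P = NOT LOW = HIGH
u1 = R OR u0 = HIGH OR HIGH = HIGH
u2 = u1 XNOR Q = HIGH XNOR HIGH = HIGH
u3 = u1 NAND Q = HIGH NAND HIGH = LOW
u4 = Q NOR u3 = HIGH NOR LOW = LOW
u8 = u2 NOR u3 = HIGH NOR LOW = LOW
u9 = u4 NOR u8 = LOW NOR LOW = HIGH

u4 = LOW, u9 = HIGH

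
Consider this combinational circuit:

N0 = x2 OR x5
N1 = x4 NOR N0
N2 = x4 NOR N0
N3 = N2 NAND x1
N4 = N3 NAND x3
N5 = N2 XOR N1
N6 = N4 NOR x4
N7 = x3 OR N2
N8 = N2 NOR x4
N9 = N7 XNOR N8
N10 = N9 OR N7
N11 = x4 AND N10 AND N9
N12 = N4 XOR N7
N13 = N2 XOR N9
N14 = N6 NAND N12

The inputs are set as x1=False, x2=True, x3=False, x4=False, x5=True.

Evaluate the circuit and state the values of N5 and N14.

N0 = x2 OR x5 = True OR True = True
N1 = x4 NOR N0 = False NOR True = False
N2 = x4 NOR N0 = False NOR True = False
N3 = N2 NAND x1 = False NAND False = True
N4 = N3 NAND x3 = True NAND False = True
N5 = N2 XOR N1 = False XOR False = False
N6 = N4 NOR x4 = True NOR False = False
N7 = x3 OR N2 = False OR False = False
N12 = N4 XOR N7 = True XOR False = True
N14 = N6 NAND N12 = False NAND True = True

N5 = False  N14 = True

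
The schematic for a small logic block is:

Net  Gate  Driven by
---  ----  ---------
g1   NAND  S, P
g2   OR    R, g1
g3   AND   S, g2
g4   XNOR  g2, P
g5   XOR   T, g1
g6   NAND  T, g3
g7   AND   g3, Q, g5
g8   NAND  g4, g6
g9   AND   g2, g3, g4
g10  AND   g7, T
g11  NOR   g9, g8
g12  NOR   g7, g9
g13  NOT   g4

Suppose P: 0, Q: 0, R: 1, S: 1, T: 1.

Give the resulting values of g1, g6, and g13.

g1 = 1  g6 = 0  g13 = 1

g1 = S NAND P = 1 NAND 0 = 1
g2 = R OR g1 = 1 OR 1 = 1
g3 = S AND g2 = 1 AND 1 = 1
g4 = g2 XNOR P = 1 XNOR 0 = 0
g6 = T NAND g3 = 1 NAND 1 = 0
g13 = NOT g4 = NOT 0 = 1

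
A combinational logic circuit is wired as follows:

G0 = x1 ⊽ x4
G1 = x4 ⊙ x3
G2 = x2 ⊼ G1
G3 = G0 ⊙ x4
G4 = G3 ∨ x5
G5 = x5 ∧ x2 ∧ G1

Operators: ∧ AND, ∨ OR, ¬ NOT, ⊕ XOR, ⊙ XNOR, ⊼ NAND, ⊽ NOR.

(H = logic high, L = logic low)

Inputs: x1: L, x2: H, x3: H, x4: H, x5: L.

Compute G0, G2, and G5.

G0 = L, G2 = L, G5 = L

G0 = x1 NOR x4 = L NOR H = L
G1 = x4 XNOR x3 = H XNOR H = H
G2 = x2 NAND G1 = H NAND H = L
G5 = x5 AND x2 AND G1 = L AND H AND H = L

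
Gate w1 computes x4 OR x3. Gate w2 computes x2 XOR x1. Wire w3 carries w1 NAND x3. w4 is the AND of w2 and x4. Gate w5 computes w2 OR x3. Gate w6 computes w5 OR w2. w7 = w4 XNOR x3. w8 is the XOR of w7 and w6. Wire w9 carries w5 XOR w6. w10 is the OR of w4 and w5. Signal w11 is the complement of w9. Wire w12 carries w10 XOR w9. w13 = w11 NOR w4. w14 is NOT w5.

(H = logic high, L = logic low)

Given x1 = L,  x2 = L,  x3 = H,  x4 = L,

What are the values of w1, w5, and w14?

w1 = x4 OR x3 = L OR H = H
w2 = x2 XOR x1 = L XOR L = L
w5 = w2 OR x3 = L OR H = H
w14 = NOT w5 = NOT H = L

w1 = H, w5 = H, w14 = L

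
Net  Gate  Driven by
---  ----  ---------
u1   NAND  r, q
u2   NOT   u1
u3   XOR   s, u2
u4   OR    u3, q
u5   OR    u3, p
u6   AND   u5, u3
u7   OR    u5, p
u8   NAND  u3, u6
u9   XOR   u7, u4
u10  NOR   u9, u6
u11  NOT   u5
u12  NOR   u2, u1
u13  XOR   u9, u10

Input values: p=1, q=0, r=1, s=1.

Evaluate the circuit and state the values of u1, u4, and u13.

u1 = r NAND q = 1 NAND 0 = 1
u2 = NOT u1 = NOT 1 = 0
u3 = s XOR u2 = 1 XOR 0 = 1
u4 = u3 OR q = 1 OR 0 = 1
u5 = u3 OR p = 1 OR 1 = 1
u6 = u5 AND u3 = 1 AND 1 = 1
u7 = u5 OR p = 1 OR 1 = 1
u9 = u7 XOR u4 = 1 XOR 1 = 0
u10 = u9 NOR u6 = 0 NOR 1 = 0
u13 = u9 XOR u10 = 0 XOR 0 = 0

u1 = 1, u4 = 1, u13 = 0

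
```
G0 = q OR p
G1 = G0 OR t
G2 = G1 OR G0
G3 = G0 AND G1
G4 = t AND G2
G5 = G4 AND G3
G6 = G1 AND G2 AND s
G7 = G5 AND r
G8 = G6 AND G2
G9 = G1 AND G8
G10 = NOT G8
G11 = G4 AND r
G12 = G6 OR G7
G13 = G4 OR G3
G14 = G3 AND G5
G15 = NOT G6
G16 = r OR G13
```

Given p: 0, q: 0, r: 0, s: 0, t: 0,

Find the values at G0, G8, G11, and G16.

G0 = q OR p = 0 OR 0 = 0
G1 = G0 OR t = 0 OR 0 = 0
G2 = G1 OR G0 = 0 OR 0 = 0
G3 = G0 AND G1 = 0 AND 0 = 0
G4 = t AND G2 = 0 AND 0 = 0
G6 = G1 AND G2 AND s = 0 AND 0 AND 0 = 0
G8 = G6 AND G2 = 0 AND 0 = 0
G11 = G4 AND r = 0 AND 0 = 0
G13 = G4 OR G3 = 0 OR 0 = 0
G16 = r OR G13 = 0 OR 0 = 0

G0 = 0; G8 = 0; G11 = 0; G16 = 0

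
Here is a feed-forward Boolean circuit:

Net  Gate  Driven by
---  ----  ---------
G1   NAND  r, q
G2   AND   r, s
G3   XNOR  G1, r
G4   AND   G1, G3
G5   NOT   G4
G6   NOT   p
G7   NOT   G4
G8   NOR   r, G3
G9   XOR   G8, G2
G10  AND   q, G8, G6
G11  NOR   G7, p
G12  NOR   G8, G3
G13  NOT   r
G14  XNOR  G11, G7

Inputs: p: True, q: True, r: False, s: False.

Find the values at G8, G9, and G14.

G1 = r NAND q = False NAND True = True
G2 = r AND s = False AND False = False
G3 = G1 XNOR r = True XNOR False = False
G4 = G1 AND G3 = True AND False = False
G7 = NOT G4 = NOT False = True
G8 = r NOR G3 = False NOR False = True
G9 = G8 XOR G2 = True XOR False = True
G11 = G7 NOR p = True NOR True = False
G14 = G11 XNOR G7 = False XNOR True = False

G8 = True; G9 = True; G14 = False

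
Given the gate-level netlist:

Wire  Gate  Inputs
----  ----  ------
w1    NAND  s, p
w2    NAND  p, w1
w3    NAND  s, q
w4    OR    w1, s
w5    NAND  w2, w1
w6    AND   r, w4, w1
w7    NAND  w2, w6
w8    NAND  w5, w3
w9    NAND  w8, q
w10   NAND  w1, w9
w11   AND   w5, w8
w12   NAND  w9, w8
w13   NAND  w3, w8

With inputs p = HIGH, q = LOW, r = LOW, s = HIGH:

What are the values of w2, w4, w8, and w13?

w2 = HIGH; w4 = HIGH; w8 = LOW; w13 = HIGH

w1 = s NAND p = HIGH NAND HIGH = LOW
w2 = p NAND w1 = HIGH NAND LOW = HIGH
w3 = s NAND q = HIGH NAND LOW = HIGH
w4 = w1 OR s = LOW OR HIGH = HIGH
w5 = w2 NAND w1 = HIGH NAND LOW = HIGH
w8 = w5 NAND w3 = HIGH NAND HIGH = LOW
w13 = w3 NAND w8 = HIGH NAND LOW = HIGH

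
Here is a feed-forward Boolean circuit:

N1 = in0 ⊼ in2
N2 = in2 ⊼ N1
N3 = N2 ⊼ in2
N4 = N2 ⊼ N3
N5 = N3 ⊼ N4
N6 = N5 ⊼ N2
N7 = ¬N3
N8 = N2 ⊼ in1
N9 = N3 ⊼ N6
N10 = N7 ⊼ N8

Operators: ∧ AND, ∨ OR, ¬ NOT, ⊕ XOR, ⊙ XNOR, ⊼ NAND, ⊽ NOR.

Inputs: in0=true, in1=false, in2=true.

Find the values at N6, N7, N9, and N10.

N1 = in0 NAND in2 = true NAND true = false
N2 = in2 NAND N1 = true NAND false = true
N3 = N2 NAND in2 = true NAND true = false
N4 = N2 NAND N3 = true NAND false = true
N5 = N3 NAND N4 = false NAND true = true
N6 = N5 NAND N2 = true NAND true = false
N7 = NOT N3 = NOT false = true
N8 = N2 NAND in1 = true NAND false = true
N9 = N3 NAND N6 = false NAND false = true
N10 = N7 NAND N8 = true NAND true = false

N6 = false  N7 = true  N9 = true  N10 = false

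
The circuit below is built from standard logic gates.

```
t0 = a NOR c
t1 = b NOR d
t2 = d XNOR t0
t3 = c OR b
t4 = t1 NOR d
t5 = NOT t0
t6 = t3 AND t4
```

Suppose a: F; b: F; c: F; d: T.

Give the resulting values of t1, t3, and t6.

t1 = b NOR d = F NOR T = F
t3 = c OR b = F OR F = F
t4 = t1 NOR d = F NOR T = F
t6 = t3 AND t4 = F AND F = F

t1 = F, t3 = F, t6 = F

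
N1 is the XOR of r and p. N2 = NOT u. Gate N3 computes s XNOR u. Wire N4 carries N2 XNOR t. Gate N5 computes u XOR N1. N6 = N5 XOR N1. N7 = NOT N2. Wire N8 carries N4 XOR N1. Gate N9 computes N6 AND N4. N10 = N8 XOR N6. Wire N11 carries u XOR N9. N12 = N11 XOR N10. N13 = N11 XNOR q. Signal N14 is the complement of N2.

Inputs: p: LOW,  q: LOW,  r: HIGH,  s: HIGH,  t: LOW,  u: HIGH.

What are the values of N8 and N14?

N1 = r XOR p = HIGH XOR LOW = HIGH
N2 = NOT u = NOT HIGH = LOW
N4 = N2 XNOR t = LOW XNOR LOW = HIGH
N8 = N4 XOR N1 = HIGH XOR HIGH = LOW
N14 = NOT N2 = NOT LOW = HIGH

N8 = LOW  N14 = HIGH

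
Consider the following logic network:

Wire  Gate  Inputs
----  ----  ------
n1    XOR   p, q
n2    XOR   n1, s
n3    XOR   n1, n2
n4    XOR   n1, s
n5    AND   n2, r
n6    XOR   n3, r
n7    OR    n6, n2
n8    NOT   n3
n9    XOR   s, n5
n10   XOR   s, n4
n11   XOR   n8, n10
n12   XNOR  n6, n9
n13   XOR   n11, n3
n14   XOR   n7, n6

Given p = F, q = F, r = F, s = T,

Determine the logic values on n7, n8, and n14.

n7 = T; n8 = F; n14 = F

n1 = p XOR q = F XOR F = F
n2 = n1 XOR s = F XOR T = T
n3 = n1 XOR n2 = F XOR T = T
n6 = n3 XOR r = T XOR F = T
n7 = n6 OR n2 = T OR T = T
n8 = NOT n3 = NOT T = F
n14 = n7 XOR n6 = T XOR T = F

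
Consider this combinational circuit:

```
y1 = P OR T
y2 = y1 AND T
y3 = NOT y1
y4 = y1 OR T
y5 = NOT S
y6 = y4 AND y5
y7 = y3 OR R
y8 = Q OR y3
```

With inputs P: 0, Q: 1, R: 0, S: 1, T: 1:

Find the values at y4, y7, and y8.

y4 = 1, y7 = 0, y8 = 1

y1 = P OR T = 0 OR 1 = 1
y3 = NOT y1 = NOT 1 = 0
y4 = y1 OR T = 1 OR 1 = 1
y7 = y3 OR R = 0 OR 0 = 0
y8 = Q OR y3 = 1 OR 0 = 1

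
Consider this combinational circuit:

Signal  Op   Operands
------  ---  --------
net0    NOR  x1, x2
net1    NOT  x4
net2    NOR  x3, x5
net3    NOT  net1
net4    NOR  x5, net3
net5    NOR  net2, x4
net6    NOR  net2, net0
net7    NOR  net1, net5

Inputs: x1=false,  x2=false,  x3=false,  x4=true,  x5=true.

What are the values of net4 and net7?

net1 = NOT x4 = NOT true = false
net2 = x3 NOR x5 = false NOR true = false
net3 = NOT net1 = NOT false = true
net4 = x5 NOR net3 = true NOR true = false
net5 = net2 NOR x4 = false NOR true = false
net7 = net1 NOR net5 = false NOR false = true

net4 = false  net7 = true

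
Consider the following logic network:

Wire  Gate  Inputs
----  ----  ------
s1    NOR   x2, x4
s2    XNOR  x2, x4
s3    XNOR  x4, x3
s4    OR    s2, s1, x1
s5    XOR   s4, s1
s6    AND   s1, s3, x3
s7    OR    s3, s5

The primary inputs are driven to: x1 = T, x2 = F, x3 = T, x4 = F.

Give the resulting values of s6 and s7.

s1 = x2 NOR x4 = F NOR F = T
s2 = x2 XNOR x4 = F XNOR F = T
s3 = x4 XNOR x3 = F XNOR T = F
s4 = s2 OR s1 OR x1 = T OR T OR T = T
s5 = s4 XOR s1 = T XOR T = F
s6 = s1 AND s3 AND x3 = T AND F AND T = F
s7 = s3 OR s5 = F OR F = F

s6 = F, s7 = F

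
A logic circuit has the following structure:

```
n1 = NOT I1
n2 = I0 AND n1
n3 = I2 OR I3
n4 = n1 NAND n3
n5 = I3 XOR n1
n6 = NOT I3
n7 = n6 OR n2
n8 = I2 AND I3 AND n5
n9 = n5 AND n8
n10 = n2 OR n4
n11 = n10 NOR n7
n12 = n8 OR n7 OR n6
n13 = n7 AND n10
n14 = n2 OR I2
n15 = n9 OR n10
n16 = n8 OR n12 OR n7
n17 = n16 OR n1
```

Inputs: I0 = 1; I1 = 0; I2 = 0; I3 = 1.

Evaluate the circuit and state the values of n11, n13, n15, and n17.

n11 = 0, n13 = 1, n15 = 1, n17 = 1

n1 = NOT I1 = NOT 0 = 1
n2 = I0 AND n1 = 1 AND 1 = 1
n3 = I2 OR I3 = 0 OR 1 = 1
n4 = n1 NAND n3 = 1 NAND 1 = 0
n5 = I3 XOR n1 = 1 XOR 1 = 0
n6 = NOT I3 = NOT 1 = 0
n7 = n6 OR n2 = 0 OR 1 = 1
n8 = I2 AND I3 AND n5 = 0 AND 1 AND 0 = 0
n9 = n5 AND n8 = 0 AND 0 = 0
n10 = n2 OR n4 = 1 OR 0 = 1
n11 = n10 NOR n7 = 1 NOR 1 = 0
n12 = n8 OR n7 OR n6 = 0 OR 1 OR 0 = 1
n13 = n7 AND n10 = 1 AND 1 = 1
n15 = n9 OR n10 = 0 OR 1 = 1
n16 = n8 OR n12 OR n7 = 0 OR 1 OR 1 = 1
n17 = n16 OR n1 = 1 OR 1 = 1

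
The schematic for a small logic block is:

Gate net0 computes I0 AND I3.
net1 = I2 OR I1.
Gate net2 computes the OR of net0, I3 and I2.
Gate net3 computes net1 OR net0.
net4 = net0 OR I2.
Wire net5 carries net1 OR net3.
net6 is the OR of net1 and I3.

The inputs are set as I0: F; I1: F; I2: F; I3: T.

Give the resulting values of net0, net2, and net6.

net0 = I0 AND I3 = F AND T = F
net1 = I2 OR I1 = F OR F = F
net2 = net0 OR I3 OR I2 = F OR T OR F = T
net6 = net1 OR I3 = F OR T = T

net0 = F, net2 = T, net6 = T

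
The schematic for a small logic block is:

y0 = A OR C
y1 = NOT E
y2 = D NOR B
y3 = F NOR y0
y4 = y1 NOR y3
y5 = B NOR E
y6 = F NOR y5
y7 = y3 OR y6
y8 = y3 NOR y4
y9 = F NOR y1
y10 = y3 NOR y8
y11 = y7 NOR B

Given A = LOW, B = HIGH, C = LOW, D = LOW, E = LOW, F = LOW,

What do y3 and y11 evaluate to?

y3 = HIGH, y11 = LOW

y0 = A OR C = LOW OR LOW = LOW
y3 = F NOR y0 = LOW NOR LOW = HIGH
y5 = B NOR E = HIGH NOR LOW = LOW
y6 = F NOR y5 = LOW NOR LOW = HIGH
y7 = y3 OR y6 = HIGH OR HIGH = HIGH
y11 = y7 NOR B = HIGH NOR HIGH = LOW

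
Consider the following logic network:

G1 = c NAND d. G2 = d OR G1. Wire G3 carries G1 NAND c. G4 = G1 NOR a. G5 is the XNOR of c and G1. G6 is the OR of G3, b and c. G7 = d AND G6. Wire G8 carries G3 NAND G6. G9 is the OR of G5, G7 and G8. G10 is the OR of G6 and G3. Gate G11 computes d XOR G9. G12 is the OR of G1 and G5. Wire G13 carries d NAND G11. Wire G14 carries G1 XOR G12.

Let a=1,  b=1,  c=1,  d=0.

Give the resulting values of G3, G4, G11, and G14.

G1 = c NAND d = 1 NAND 0 = 1
G3 = G1 NAND c = 1 NAND 1 = 0
G4 = G1 NOR a = 1 NOR 1 = 0
G5 = c XNOR G1 = 1 XNOR 1 = 1
G6 = G3 OR b OR c = 0 OR 1 OR 1 = 1
G7 = d AND G6 = 0 AND 1 = 0
G8 = G3 NAND G6 = 0 NAND 1 = 1
G9 = G5 OR G7 OR G8 = 1 OR 0 OR 1 = 1
G11 = d XOR G9 = 0 XOR 1 = 1
G12 = G1 OR G5 = 1 OR 1 = 1
G14 = G1 XOR G12 = 1 XOR 1 = 0

G3 = 0  G4 = 0  G11 = 1  G14 = 0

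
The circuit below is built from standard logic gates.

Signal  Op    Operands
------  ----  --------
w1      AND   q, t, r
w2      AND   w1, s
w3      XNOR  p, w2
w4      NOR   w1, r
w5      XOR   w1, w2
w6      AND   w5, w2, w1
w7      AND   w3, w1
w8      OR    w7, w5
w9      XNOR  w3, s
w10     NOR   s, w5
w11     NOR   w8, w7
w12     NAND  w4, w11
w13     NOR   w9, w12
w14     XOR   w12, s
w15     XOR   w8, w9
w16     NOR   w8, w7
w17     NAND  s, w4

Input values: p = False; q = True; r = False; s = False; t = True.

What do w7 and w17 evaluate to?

w7 = False; w17 = True

w1 = q AND t AND r = True AND True AND False = False
w2 = w1 AND s = False AND False = False
w3 = p XNOR w2 = False XNOR False = True
w4 = w1 NOR r = False NOR False = True
w7 = w3 AND w1 = True AND False = False
w17 = s NAND w4 = False NAND True = True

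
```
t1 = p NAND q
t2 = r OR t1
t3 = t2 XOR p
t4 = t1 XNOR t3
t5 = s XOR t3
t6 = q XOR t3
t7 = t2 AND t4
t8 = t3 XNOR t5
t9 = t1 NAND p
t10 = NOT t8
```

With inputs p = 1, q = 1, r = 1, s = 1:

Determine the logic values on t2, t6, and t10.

t2 = 1  t6 = 1  t10 = 1

t1 = p NAND q = 1 NAND 1 = 0
t2 = r OR t1 = 1 OR 0 = 1
t3 = t2 XOR p = 1 XOR 1 = 0
t5 = s XOR t3 = 1 XOR 0 = 1
t6 = q XOR t3 = 1 XOR 0 = 1
t8 = t3 XNOR t5 = 0 XNOR 1 = 0
t10 = NOT t8 = NOT 0 = 1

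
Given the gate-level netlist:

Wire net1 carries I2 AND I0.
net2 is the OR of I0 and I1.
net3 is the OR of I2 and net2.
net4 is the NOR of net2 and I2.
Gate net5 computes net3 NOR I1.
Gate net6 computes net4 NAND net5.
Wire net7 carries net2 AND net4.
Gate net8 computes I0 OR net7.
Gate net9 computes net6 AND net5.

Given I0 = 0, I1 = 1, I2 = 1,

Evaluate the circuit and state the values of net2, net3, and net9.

net2 = I0 OR I1 = 0 OR 1 = 1
net3 = I2 OR net2 = 1 OR 1 = 1
net4 = net2 NOR I2 = 1 NOR 1 = 0
net5 = net3 NOR I1 = 1 NOR 1 = 0
net6 = net4 NAND net5 = 0 NAND 0 = 1
net9 = net6 AND net5 = 1 AND 0 = 0

net2 = 1, net3 = 1, net9 = 0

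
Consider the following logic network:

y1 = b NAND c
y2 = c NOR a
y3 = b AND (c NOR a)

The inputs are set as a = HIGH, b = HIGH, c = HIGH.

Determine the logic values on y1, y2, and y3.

y1 = HIGH NAND HIGH = LOW
y2 = HIGH NOR HIGH = LOW
y3 = HIGH AND (HIGH NOR HIGH) = LOW

y1 = LOW; y2 = LOW; y3 = LOW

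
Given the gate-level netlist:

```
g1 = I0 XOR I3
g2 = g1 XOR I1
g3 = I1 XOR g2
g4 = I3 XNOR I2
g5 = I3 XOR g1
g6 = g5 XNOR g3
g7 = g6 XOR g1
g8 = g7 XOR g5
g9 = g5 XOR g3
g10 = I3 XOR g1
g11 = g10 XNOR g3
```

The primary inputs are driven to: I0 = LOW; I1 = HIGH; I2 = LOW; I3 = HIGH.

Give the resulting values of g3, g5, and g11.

g3 = HIGH  g5 = LOW  g11 = LOW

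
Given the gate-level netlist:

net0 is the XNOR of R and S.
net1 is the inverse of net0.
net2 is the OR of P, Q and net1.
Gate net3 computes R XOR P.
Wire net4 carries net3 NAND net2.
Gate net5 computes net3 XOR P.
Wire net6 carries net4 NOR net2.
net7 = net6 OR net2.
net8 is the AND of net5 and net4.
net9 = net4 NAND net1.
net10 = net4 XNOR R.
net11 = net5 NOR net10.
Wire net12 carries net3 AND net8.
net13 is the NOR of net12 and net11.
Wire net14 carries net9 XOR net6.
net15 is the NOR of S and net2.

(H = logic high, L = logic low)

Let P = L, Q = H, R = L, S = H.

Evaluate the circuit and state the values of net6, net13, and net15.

net6 = L, net13 = L, net15 = L

net0 = R XNOR S = L XNOR H = L
net1 = NOT net0 = NOT L = H
net2 = P OR Q OR net1 = L OR H OR H = H
net3 = R XOR P = L XOR L = L
net4 = net3 NAND net2 = L NAND H = H
net5 = net3 XOR P = L XOR L = L
net6 = net4 NOR net2 = H NOR H = L
net8 = net5 AND net4 = L AND H = L
net10 = net4 XNOR R = H XNOR L = L
net11 = net5 NOR net10 = L NOR L = H
net12 = net3 AND net8 = L AND L = L
net13 = net12 NOR net11 = L NOR H = L
net15 = S NOR net2 = H NOR H = L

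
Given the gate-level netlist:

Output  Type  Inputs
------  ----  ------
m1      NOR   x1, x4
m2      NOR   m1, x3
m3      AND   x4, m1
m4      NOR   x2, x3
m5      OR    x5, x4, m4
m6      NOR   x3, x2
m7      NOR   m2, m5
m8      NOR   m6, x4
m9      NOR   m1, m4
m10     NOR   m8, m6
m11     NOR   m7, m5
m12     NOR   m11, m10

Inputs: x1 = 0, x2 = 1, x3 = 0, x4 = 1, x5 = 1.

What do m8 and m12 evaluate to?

m8 = 0, m12 = 0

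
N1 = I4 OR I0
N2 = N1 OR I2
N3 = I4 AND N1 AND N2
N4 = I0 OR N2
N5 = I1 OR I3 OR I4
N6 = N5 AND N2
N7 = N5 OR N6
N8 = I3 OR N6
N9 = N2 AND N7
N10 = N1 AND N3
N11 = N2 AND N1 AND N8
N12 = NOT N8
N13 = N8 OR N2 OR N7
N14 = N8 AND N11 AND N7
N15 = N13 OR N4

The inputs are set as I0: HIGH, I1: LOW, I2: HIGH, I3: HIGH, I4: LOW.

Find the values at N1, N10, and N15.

N1 = I4 OR I0 = LOW OR HIGH = HIGH
N2 = N1 OR I2 = HIGH OR HIGH = HIGH
N3 = I4 AND N1 AND N2 = LOW AND HIGH AND HIGH = LOW
N4 = I0 OR N2 = HIGH OR HIGH = HIGH
N5 = I1 OR I3 OR I4 = LOW OR HIGH OR LOW = HIGH
N6 = N5 AND N2 = HIGH AND HIGH = HIGH
N7 = N5 OR N6 = HIGH OR HIGH = HIGH
N8 = I3 OR N6 = HIGH OR HIGH = HIGH
N10 = N1 AND N3 = HIGH AND LOW = LOW
N13 = N8 OR N2 OR N7 = HIGH OR HIGH OR HIGH = HIGH
N15 = N13 OR N4 = HIGH OR HIGH = HIGH

N1 = HIGH; N10 = LOW; N15 = HIGH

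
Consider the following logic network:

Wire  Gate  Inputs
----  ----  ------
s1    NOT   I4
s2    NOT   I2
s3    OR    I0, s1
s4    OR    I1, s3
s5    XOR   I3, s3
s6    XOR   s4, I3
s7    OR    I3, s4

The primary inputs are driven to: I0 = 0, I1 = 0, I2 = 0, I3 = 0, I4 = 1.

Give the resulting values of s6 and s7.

s6 = 0; s7 = 0

s1 = NOT I4 = NOT 1 = 0
s3 = I0 OR s1 = 0 OR 0 = 0
s4 = I1 OR s3 = 0 OR 0 = 0
s6 = s4 XOR I3 = 0 XOR 0 = 0
s7 = I3 OR s4 = 0 OR 0 = 0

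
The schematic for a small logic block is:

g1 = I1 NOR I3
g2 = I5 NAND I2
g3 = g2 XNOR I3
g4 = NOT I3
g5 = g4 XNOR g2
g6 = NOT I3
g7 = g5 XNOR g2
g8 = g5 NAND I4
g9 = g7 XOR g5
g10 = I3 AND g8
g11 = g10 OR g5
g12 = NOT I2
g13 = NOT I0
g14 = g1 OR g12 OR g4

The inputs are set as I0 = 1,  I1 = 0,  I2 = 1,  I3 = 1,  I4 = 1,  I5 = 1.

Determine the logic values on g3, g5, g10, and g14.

g3 = 0, g5 = 1, g10 = 0, g14 = 0

g1 = I1 NOR I3 = 0 NOR 1 = 0
g2 = I5 NAND I2 = 1 NAND 1 = 0
g3 = g2 XNOR I3 = 0 XNOR 1 = 0
g4 = NOT I3 = NOT 1 = 0
g5 = g4 XNOR g2 = 0 XNOR 0 = 1
g8 = g5 NAND I4 = 1 NAND 1 = 0
g10 = I3 AND g8 = 1 AND 0 = 0
g12 = NOT I2 = NOT 1 = 0
g14 = g1 OR g12 OR g4 = 0 OR 0 OR 0 = 0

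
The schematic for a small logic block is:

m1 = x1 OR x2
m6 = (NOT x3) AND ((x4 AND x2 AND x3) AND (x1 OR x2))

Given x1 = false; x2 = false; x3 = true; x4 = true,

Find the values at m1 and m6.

m1 = false, m6 = false

m1 = false OR false = false
m6 = (NOT true) AND ((true AND false AND true) AND (false OR false)) = false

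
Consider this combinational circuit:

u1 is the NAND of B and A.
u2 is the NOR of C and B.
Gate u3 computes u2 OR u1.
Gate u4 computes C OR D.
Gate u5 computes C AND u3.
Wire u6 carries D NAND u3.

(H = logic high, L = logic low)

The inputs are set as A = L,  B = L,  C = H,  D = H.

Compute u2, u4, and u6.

u2 = L; u4 = H; u6 = L

u1 = B NAND A = L NAND L = H
u2 = C NOR B = H NOR L = L
u3 = u2 OR u1 = L OR H = H
u4 = C OR D = H OR H = H
u6 = D NAND u3 = H NAND H = L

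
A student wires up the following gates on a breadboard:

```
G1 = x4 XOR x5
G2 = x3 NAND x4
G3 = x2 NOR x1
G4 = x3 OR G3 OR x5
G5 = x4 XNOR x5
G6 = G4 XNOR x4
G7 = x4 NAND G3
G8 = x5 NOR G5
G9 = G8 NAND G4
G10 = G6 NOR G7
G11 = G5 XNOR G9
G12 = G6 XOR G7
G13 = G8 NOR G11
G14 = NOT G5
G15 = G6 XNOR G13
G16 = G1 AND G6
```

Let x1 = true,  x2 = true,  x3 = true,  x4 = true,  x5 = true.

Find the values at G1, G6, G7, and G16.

G1 = false  G6 = true  G7 = true  G16 = false

G1 = x4 XOR x5 = true XOR true = false
G3 = x2 NOR x1 = true NOR true = false
G4 = x3 OR G3 OR x5 = true OR false OR true = true
G6 = G4 XNOR x4 = true XNOR true = true
G7 = x4 NAND G3 = true NAND false = true
G16 = G1 AND G6 = false AND true = false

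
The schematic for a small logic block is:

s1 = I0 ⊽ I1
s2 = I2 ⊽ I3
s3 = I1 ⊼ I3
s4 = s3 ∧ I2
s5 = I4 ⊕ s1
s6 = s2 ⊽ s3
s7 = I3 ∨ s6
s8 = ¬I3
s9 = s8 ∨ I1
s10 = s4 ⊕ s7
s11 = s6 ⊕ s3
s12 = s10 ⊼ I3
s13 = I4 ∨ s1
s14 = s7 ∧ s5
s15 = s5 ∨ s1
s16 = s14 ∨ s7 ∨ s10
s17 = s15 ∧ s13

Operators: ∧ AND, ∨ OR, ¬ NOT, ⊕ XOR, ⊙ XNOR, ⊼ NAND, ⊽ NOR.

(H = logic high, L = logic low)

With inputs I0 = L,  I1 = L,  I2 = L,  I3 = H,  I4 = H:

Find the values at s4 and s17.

s4 = L, s17 = H

s1 = I0 NOR I1 = L NOR L = H
s3 = I1 NAND I3 = L NAND H = H
s4 = s3 AND I2 = H AND L = L
s5 = I4 XOR s1 = H XOR H = L
s13 = I4 OR s1 = H OR H = H
s15 = s5 OR s1 = L OR H = H
s17 = s15 AND s13 = H AND H = H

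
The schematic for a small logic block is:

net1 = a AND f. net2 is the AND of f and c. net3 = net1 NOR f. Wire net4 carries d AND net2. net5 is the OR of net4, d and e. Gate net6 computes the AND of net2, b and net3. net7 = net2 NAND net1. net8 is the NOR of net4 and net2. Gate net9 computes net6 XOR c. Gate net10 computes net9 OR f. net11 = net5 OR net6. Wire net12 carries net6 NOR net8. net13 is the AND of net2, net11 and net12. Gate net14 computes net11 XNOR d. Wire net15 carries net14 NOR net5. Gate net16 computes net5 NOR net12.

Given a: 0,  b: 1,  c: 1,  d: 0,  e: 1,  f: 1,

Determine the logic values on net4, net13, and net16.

net4 = 0, net13 = 1, net16 = 0

net1 = a AND f = 0 AND 1 = 0
net2 = f AND c = 1 AND 1 = 1
net3 = net1 NOR f = 0 NOR 1 = 0
net4 = d AND net2 = 0 AND 1 = 0
net5 = net4 OR d OR e = 0 OR 0 OR 1 = 1
net6 = net2 AND b AND net3 = 1 AND 1 AND 0 = 0
net8 = net4 NOR net2 = 0 NOR 1 = 0
net11 = net5 OR net6 = 1 OR 0 = 1
net12 = net6 NOR net8 = 0 NOR 0 = 1
net13 = net2 AND net11 AND net12 = 1 AND 1 AND 1 = 1
net16 = net5 NOR net12 = 1 NOR 1 = 0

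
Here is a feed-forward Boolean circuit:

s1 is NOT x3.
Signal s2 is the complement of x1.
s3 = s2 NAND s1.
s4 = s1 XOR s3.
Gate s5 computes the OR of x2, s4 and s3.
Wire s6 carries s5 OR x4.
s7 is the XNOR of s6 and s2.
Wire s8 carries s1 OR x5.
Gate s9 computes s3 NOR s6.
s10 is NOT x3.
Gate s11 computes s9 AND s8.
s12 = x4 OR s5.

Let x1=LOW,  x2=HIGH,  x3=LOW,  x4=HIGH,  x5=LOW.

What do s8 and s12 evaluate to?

s8 = HIGH, s12 = HIGH

s1 = NOT x3 = NOT LOW = HIGH
s2 = NOT x1 = NOT LOW = HIGH
s3 = s2 NAND s1 = HIGH NAND HIGH = LOW
s4 = s1 XOR s3 = HIGH XOR LOW = HIGH
s5 = x2 OR s4 OR s3 = HIGH OR HIGH OR LOW = HIGH
s8 = s1 OR x5 = HIGH OR LOW = HIGH
s12 = x4 OR s5 = HIGH OR HIGH = HIGH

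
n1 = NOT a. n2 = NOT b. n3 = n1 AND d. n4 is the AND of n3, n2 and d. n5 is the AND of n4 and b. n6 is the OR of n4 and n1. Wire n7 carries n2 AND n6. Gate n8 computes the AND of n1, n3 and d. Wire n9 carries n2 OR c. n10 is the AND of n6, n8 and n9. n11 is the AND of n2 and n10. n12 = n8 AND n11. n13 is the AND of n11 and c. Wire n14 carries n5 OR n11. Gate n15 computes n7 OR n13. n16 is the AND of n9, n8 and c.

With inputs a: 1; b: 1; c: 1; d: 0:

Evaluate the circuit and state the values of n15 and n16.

n15 = 0; n16 = 0

n1 = NOT a = NOT 1 = 0
n2 = NOT b = NOT 1 = 0
n3 = n1 AND d = 0 AND 0 = 0
n4 = n3 AND n2 AND d = 0 AND 0 AND 0 = 0
n6 = n4 OR n1 = 0 OR 0 = 0
n7 = n2 AND n6 = 0 AND 0 = 0
n8 = n1 AND n3 AND d = 0 AND 0 AND 0 = 0
n9 = n2 OR c = 0 OR 1 = 1
n10 = n6 AND n8 AND n9 = 0 AND 0 AND 1 = 0
n11 = n2 AND n10 = 0 AND 0 = 0
n13 = n11 AND c = 0 AND 1 = 0
n15 = n7 OR n13 = 0 OR 0 = 0
n16 = n9 AND n8 AND c = 1 AND 0 AND 1 = 0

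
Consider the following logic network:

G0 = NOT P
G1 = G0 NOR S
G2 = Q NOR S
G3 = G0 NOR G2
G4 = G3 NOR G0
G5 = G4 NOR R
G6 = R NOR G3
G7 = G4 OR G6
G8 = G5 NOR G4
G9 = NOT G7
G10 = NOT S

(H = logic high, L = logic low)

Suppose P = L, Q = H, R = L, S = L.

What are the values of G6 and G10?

G6 = H, G10 = H

G0 = NOT P = NOT L = H
G2 = Q NOR S = H NOR L = L
G3 = G0 NOR G2 = H NOR L = L
G6 = R NOR G3 = L NOR L = H
G10 = NOT S = NOT L = H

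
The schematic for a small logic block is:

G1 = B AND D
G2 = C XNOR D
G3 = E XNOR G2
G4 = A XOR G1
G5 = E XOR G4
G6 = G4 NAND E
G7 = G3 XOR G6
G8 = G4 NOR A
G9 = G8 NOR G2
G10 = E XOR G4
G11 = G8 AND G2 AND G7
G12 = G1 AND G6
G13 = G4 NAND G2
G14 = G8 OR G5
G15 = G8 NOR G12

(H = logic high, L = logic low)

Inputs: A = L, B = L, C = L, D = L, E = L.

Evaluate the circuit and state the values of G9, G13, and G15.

G1 = B AND D = L AND L = L
G2 = C XNOR D = L XNOR L = H
G4 = A XOR G1 = L XOR L = L
G6 = G4 NAND E = L NAND L = H
G8 = G4 NOR A = L NOR L = H
G9 = G8 NOR G2 = H NOR H = L
G12 = G1 AND G6 = L AND H = L
G13 = G4 NAND G2 = L NAND H = H
G15 = G8 NOR G12 = H NOR L = L

G9 = L; G13 = H; G15 = L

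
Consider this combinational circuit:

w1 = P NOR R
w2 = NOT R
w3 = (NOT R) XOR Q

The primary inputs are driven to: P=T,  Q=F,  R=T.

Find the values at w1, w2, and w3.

w1 = F  w2 = F  w3 = F

w1 = T NOR T = F
w2 = NOT T = F
w3 = (NOT T) XOR F = F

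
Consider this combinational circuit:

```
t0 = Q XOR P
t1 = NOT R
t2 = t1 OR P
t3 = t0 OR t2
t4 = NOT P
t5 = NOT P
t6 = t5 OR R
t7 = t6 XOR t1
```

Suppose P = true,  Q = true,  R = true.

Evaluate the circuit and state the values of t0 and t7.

t0 = Q XOR P = true XOR true = false
t1 = NOT R = NOT true = false
t5 = NOT P = NOT true = false
t6 = t5 OR R = false OR true = true
t7 = t6 XOR t1 = true XOR false = true

t0 = false  t7 = true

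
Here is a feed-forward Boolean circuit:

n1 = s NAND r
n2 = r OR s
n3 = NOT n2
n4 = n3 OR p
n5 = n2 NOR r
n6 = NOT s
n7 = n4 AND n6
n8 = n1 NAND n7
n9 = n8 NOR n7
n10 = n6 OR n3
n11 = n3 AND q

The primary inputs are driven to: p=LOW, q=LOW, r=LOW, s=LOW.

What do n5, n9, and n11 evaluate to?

n5 = HIGH, n9 = LOW, n11 = LOW

n1 = s NAND r = LOW NAND LOW = HIGH
n2 = r OR s = LOW OR LOW = LOW
n3 = NOT n2 = NOT LOW = HIGH
n4 = n3 OR p = HIGH OR LOW = HIGH
n5 = n2 NOR r = LOW NOR LOW = HIGH
n6 = NOT s = NOT LOW = HIGH
n7 = n4 AND n6 = HIGH AND HIGH = HIGH
n8 = n1 NAND n7 = HIGH NAND HIGH = LOW
n9 = n8 NOR n7 = LOW NOR HIGH = LOW
n11 = n3 AND q = HIGH AND LOW = LOW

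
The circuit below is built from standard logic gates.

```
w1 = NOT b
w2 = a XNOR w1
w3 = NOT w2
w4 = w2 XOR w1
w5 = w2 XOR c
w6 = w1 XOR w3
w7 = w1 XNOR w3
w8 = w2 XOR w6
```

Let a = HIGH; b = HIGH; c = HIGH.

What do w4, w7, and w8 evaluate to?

w4 = LOW, w7 = LOW, w8 = HIGH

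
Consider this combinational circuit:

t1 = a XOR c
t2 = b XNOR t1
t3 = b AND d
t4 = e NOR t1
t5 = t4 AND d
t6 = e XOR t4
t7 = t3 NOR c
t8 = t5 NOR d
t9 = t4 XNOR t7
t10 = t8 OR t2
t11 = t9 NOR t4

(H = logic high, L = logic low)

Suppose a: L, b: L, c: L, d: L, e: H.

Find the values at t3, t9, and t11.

t1 = a XOR c = L XOR L = L
t3 = b AND d = L AND L = L
t4 = e NOR t1 = H NOR L = L
t7 = t3 NOR c = L NOR L = H
t9 = t4 XNOR t7 = L XNOR H = L
t11 = t9 NOR t4 = L NOR L = H

t3 = L; t9 = L; t11 = H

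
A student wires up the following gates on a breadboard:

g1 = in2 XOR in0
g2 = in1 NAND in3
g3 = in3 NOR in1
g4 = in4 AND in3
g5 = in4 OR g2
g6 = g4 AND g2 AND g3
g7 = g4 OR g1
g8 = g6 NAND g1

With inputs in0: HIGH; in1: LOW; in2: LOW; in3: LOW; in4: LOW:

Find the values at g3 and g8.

g1 = in2 XOR in0 = LOW XOR HIGH = HIGH
g2 = in1 NAND in3 = LOW NAND LOW = HIGH
g3 = in3 NOR in1 = LOW NOR LOW = HIGH
g4 = in4 AND in3 = LOW AND LOW = LOW
g6 = g4 AND g2 AND g3 = LOW AND HIGH AND HIGH = LOW
g8 = g6 NAND g1 = LOW NAND HIGH = HIGH

g3 = HIGH, g8 = HIGH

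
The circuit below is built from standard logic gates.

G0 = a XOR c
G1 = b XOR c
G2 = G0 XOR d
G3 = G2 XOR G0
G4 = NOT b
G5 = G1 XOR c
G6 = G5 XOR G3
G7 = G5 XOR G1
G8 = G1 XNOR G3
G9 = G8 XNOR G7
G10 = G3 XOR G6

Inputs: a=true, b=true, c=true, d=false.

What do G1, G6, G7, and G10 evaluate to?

G0 = a XOR c = true XOR true = false
G1 = b XOR c = true XOR true = false
G2 = G0 XOR d = false XOR false = false
G3 = G2 XOR G0 = false XOR false = false
G5 = G1 XOR c = false XOR true = true
G6 = G5 XOR G3 = true XOR false = true
G7 = G5 XOR G1 = true XOR false = true
G10 = G3 XOR G6 = false XOR true = true

G1 = false, G6 = true, G7 = true, G10 = true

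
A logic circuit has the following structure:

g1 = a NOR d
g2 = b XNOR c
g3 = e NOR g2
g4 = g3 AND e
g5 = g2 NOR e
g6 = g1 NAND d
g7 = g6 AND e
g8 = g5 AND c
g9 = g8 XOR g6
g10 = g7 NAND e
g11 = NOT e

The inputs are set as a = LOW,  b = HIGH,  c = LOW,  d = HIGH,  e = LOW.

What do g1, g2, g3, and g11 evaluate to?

g1 = LOW, g2 = LOW, g3 = HIGH, g11 = HIGH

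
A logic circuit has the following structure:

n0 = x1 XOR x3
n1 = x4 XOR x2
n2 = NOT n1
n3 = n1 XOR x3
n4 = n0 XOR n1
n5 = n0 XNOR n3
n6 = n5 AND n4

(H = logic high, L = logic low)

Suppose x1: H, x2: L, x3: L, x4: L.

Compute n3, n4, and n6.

n3 = L  n4 = H  n6 = L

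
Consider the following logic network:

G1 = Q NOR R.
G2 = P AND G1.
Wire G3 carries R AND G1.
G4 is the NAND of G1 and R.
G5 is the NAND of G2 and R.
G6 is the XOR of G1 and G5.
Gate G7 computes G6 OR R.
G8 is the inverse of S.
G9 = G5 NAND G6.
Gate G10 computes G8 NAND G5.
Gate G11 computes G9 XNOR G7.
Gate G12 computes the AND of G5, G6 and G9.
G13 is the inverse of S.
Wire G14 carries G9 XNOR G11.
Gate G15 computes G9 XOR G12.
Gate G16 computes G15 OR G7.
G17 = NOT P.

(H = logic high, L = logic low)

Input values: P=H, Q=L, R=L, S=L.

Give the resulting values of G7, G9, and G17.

G7 = L, G9 = H, G17 = L

G1 = Q NOR R = L NOR L = H
G2 = P AND G1 = H AND H = H
G5 = G2 NAND R = H NAND L = H
G6 = G1 XOR G5 = H XOR H = L
G7 = G6 OR R = L OR L = L
G9 = G5 NAND G6 = H NAND L = H
G17 = NOT P = NOT H = L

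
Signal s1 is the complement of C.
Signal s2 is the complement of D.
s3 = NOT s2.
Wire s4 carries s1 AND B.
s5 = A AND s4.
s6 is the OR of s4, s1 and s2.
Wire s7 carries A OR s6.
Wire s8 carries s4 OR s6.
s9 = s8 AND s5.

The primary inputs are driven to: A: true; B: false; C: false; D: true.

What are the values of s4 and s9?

s4 = false, s9 = false

s1 = NOT C = NOT false = true
s2 = NOT D = NOT true = false
s4 = s1 AND B = true AND false = false
s5 = A AND s4 = true AND false = false
s6 = s4 OR s1 OR s2 = false OR true OR false = true
s8 = s4 OR s6 = false OR true = true
s9 = s8 AND s5 = true AND false = false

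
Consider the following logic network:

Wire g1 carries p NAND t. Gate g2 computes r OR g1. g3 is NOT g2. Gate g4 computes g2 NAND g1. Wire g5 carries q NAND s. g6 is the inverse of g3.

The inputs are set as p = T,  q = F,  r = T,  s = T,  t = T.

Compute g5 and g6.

g1 = p NAND t = T NAND T = F
g2 = r OR g1 = T OR F = T
g3 = NOT g2 = NOT T = F
g5 = q NAND s = F NAND T = T
g6 = NOT g3 = NOT F = T

g5 = T, g6 = T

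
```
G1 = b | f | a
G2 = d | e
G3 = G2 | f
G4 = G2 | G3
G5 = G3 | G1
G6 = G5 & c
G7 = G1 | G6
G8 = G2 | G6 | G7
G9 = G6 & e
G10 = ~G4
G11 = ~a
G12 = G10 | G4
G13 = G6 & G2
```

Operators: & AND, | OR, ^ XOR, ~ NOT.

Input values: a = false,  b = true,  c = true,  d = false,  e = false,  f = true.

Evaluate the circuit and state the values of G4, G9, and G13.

G1 = b OR f OR a = true OR true OR false = true
G2 = d OR e = false OR false = false
G3 = G2 OR f = false OR true = true
G4 = G2 OR G3 = false OR true = true
G5 = G3 OR G1 = true OR true = true
G6 = G5 AND c = true AND true = true
G9 = G6 AND e = true AND false = false
G13 = G6 AND G2 = true AND false = false

G4 = true, G9 = false, G13 = false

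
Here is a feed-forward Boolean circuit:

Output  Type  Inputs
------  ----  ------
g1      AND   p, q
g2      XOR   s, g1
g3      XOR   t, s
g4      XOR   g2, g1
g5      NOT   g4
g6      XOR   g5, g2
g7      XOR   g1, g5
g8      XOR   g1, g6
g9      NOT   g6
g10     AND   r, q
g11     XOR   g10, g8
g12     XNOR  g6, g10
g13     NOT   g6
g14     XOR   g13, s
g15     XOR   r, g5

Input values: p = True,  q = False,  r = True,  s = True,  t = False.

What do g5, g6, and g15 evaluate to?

g5 = False, g6 = True, g15 = True

g1 = p AND q = True AND False = False
g2 = s XOR g1 = True XOR False = True
g4 = g2 XOR g1 = True XOR False = True
g5 = NOT g4 = NOT True = False
g6 = g5 XOR g2 = False XOR True = True
g15 = r XOR g5 = True XOR False = True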